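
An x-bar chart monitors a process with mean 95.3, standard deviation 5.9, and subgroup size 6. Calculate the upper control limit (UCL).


UCL = 95.3 + 3 * 5.9 / sqrt(6)

102.53


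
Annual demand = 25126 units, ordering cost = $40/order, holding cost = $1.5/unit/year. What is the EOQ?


Formula: EOQ = sqrt(2 * D * S / H)
Numerator: 2 * 25126 * 40 = 2010080
2DS/H = 2010080 / 1.5 = 1340053.3
EOQ = sqrt(1340053.3) = 1157.6 units

1157.6 units


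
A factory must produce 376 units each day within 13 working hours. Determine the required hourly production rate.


Formula: Production Rate = Daily Demand / Available Hours
Rate = 376 units/day / 13 hours/day
Rate = 28.9 units/hour

28.9 units/hour


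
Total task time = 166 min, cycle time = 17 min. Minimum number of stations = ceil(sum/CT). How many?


Formula: N_min = ceil(Sum of Task Times / Cycle Time)
N_min = ceil(166 min / 17 min) = ceil(9.7647)
N_min = 10 stations

10


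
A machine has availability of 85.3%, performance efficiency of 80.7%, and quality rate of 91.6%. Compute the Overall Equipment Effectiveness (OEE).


Formula: OEE = Availability * Performance * Quality / 10000
A * P = 85.3% * 80.7% / 100 = 68.84%
OEE = 68.84% * 91.6% / 100 = 63.1%

63.1%


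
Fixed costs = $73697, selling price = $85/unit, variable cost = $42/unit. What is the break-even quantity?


Formula: BEQ = Fixed Costs / (Price - Variable Cost)
Contribution margin = $85 - $42 = $43/unit
BEQ = ceil($73697 / $43/unit) = ceil(1713.88) = 1714 units

1714 units


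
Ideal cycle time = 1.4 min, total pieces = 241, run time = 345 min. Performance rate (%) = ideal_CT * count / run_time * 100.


Formula: Performance = (Ideal CT * Total Count) / Run Time * 100
Ideal output time = 1.4 * 241 = 337.4 min
Performance = 337.4 / 345 * 100 = 97.8%

97.8%


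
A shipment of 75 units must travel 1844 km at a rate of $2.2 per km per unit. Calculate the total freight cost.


TC = dist * cost * units = 1844 * 2.2 * 75 = $304260.00

$304260.00


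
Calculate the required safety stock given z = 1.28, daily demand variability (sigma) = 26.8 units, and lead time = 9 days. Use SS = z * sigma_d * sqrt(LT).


Formula: SS = z * sigma_d * sqrt(LT)
sqrt(LT) = sqrt(9) = 3.0
SS = 1.28 * 26.8 * 3.0
SS = 102.9 units

102.9 units


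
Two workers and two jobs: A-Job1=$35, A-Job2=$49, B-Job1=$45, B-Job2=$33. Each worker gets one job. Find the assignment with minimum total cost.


Option 1: A->1 + B->2 = $35 + $33 = $68
Option 2: A->2 + B->1 = $49 + $45 = $94
Min cost = min($68, $94) = $68

$68


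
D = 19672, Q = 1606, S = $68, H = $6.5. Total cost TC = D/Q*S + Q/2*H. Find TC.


TC = 19672/1606 * 68 + 1606/2 * 6.5

$6052.44


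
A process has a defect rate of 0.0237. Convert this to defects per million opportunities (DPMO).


DPMO = defect_rate * 1000000 = 0.0237 * 1000000

23700


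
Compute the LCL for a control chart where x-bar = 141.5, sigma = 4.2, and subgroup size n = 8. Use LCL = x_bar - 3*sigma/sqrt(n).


LCL = 141.5 - 3 * 4.2 / sqrt(8)

137.05


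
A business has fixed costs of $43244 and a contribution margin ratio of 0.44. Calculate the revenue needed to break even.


Formula: BER = Fixed Costs / Contribution Margin Ratio
BER = $43244 / 0.44
BER = $98281.82 (to the nearest cent)

$98281.82


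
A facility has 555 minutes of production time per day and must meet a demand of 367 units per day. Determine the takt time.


Formula: Takt Time = Available Production Time / Customer Demand
Takt = 555 min/day / 367 units/day
Takt = 1.51 min/unit

1.51 min/unit


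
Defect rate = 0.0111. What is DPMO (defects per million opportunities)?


DPMO = defect_rate * 1000000 = 0.0111 * 1000000

11100


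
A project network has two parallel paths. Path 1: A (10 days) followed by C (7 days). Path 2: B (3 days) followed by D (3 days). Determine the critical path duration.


Path 1 = 10 + 7 = 17 days
Path 2 = 3 + 3 = 6 days
Duration = max(17, 6) = 17 days

17 days


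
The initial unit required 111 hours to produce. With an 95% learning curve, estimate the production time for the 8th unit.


Formula: T_n = T_1 * (learning_rate)^(log2(n)) where learning_rate = rate/100
Doublings = log2(8) = 3
T_n = 111 * 0.95^3
T_n = 111 * 0.8574 = 95.2 hours

95.2 hours


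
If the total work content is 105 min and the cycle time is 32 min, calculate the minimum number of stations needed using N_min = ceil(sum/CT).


Formula: N_min = ceil(Sum of Task Times / Cycle Time)
N_min = ceil(105 min / 32 min) = ceil(3.2812)
N_min = 4 stations

4


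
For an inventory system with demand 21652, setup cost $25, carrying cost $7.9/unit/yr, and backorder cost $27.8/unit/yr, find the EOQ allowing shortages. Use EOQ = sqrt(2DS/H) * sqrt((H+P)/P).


Formula: EOQ* = sqrt(2DS/H) * sqrt((H+P)/P)
Base EOQ = sqrt(2*21652*25/7.9) = 370.19 units
Correction = sqrt((7.9+27.8)/27.8) = 1.13321
EOQ* = 370.19 * 1.13321 = 419.5 units

419.5 units


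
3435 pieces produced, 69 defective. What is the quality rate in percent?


Formula: Quality Rate = Good Pieces / Total Pieces * 100
Good pieces = 3435 - 69 = 3366
QR = 3366 / 3435 * 100 = 98.0%

98.0%


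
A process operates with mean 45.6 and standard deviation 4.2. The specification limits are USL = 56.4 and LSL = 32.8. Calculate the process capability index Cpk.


Cpu = (56.4 - 45.6) / (3 * 4.2) = 0.86
Cpl = (45.6 - 32.8) / (3 * 4.2) = 1.02
Cpk = min(0.86, 1.02) = 0.86

0.86


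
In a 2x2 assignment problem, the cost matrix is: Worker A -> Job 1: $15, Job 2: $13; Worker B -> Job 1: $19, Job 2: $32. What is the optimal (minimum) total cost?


Option 1: A->1 + B->2 = $15 + $32 = $47
Option 2: A->2 + B->1 = $13 + $19 = $32
Min cost = min($47, $32) = $32

$32


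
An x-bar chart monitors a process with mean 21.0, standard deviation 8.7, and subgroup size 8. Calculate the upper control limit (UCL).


UCL = 21.0 + 3 * 8.7 / sqrt(8)

30.23


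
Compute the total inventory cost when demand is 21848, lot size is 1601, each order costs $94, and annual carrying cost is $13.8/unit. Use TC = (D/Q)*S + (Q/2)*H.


TC = 21848/1601 * 94 + 1601/2 * 13.8

$12329.67


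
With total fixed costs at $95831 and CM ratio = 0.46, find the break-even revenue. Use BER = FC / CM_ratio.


Formula: BER = Fixed Costs / Contribution Margin Ratio
BER = $95831 / 0.46
BER = $208328.26 (to the nearest cent)

$208328.26


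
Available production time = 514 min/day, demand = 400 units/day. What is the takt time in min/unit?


Formula: Takt Time = Available Production Time / Customer Demand
Takt = 514 min/day / 400 units/day
Takt = 1.29 min/unit

1.29 min/unit


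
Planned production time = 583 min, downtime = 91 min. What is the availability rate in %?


Formula: Availability = (Planned Time - Downtime) / Planned Time * 100
Uptime = 583 - 91 = 492 min
Availability = 492 / 583 * 100 = 84.4%

84.4%


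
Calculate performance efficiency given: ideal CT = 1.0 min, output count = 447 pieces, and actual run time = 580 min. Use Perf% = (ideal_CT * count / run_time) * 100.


Formula: Performance = (Ideal CT * Total Count) / Run Time * 100
Ideal output time = 1.0 * 447 = 447.0 min
Performance = 447.0 / 580 * 100 = 77.1%

77.1%


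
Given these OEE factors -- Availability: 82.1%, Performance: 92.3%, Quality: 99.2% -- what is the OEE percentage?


Formula: OEE = Availability * Performance * Quality / 10000
A * P = 82.1% * 92.3% / 100 = 75.78%
OEE = 75.78% * 99.2% / 100 = 75.2%

75.2%


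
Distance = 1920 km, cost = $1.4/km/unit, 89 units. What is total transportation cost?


TC = dist * cost * units = 1920 * 1.4 * 89 = $239232.00

$239232.00


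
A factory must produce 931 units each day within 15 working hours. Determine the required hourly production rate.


Formula: Production Rate = Daily Demand / Available Hours
Rate = 931 units/day / 15 hours/day
Rate = 62.1 units/hour

62.1 units/hour


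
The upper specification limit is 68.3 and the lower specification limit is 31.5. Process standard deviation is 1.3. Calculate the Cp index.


Cp = (68.3 - 31.5) / (6 * 1.3)

4.72


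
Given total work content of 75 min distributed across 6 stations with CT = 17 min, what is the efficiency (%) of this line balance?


Formula: Efficiency = Sum of Task Times / (N_stations * CT) * 100
Total station capacity = 6 stations * 17 min = 102 min
Efficiency = 75 / 102 * 100 = 73.5%

73.5%


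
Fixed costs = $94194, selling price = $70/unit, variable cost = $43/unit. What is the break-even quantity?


Formula: BEQ = Fixed Costs / (Price - Variable Cost)
Contribution margin = $70 - $43 = $27/unit
BEQ = ceil($94194 / $27/unit) = ceil(3488.67) = 3489 units

3489 units


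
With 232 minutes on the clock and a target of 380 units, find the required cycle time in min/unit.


Formula: CT = Available Time / Number of Units
CT = 232 min / 380 units
CT = 0.61 min/unit

0.61 min/unit


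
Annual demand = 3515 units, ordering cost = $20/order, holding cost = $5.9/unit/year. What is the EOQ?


Formula: EOQ = sqrt(2 * D * S / H)
Numerator: 2 * 3515 * 20 = 140600
2DS/H = 140600 / 5.9 = 23830.5
EOQ = sqrt(23830.5) = 154.4 units

154.4 units


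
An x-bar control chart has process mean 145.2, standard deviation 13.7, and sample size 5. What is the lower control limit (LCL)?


LCL = 145.2 - 3 * 13.7 / sqrt(5)

126.82


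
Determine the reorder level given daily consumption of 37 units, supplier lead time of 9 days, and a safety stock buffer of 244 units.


Formula: ROP = (Daily Demand * Lead Time) + Safety Stock
Demand during lead time = 37 * 9 = 333 units
ROP = 333 + 244 = 577 units

577 units


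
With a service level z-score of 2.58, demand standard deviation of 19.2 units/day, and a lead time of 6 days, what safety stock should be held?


Formula: SS = z * sigma_d * sqrt(LT)
sqrt(LT) = sqrt(6) = 2.4495
SS = 2.58 * 19.2 * 2.4495
SS = 121.3 units

121.3 units


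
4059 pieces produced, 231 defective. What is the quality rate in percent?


Formula: Quality Rate = Good Pieces / Total Pieces * 100
Good pieces = 4059 - 231 = 3828
QR = 3828 / 4059 * 100 = 94.3%

94.3%


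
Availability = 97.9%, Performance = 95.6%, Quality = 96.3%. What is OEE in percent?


Formula: OEE = Availability * Performance * Quality / 10000
A * P = 97.9% * 95.6% / 100 = 93.59%
OEE = 93.59% * 96.3% / 100 = 90.1%

90.1%


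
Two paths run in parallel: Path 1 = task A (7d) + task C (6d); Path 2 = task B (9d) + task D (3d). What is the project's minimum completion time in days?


Path 1 = 7 + 6 = 13 days
Path 2 = 9 + 3 = 12 days
Duration = max(13, 12) = 13 days

13 days


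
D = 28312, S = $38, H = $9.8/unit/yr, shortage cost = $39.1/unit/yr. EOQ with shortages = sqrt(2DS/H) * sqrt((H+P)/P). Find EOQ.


Formula: EOQ* = sqrt(2DS/H) * sqrt((H+P)/P)
Base EOQ = sqrt(2*28312*38/9.8) = 468.57 units
Correction = sqrt((9.8+39.1)/39.1) = 1.11832
EOQ* = 468.57 * 1.11832 = 524.0 units

524.0 units


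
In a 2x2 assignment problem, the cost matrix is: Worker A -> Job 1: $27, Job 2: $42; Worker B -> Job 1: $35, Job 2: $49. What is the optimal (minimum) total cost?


Option 1: A->1 + B->2 = $27 + $49 = $76
Option 2: A->2 + B->1 = $42 + $35 = $77
Min cost = min($76, $77) = $76

$76


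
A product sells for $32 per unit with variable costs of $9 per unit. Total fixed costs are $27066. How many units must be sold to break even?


Formula: BEQ = Fixed Costs / (Price - Variable Cost)
Contribution margin = $32 - $9 = $23/unit
BEQ = ceil($27066 / $23/unit) = ceil(1176.78) = 1177 units

1177 units


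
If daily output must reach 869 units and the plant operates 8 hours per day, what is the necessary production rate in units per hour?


Formula: Production Rate = Daily Demand / Available Hours
Rate = 869 units/day / 8 hours/day
Rate = 108.6 units/hour

108.6 units/hour


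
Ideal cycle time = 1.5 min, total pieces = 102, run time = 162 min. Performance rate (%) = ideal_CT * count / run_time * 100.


Formula: Performance = (Ideal CT * Total Count) / Run Time * 100
Ideal output time = 1.5 * 102 = 153.0 min
Performance = 153.0 / 162 * 100 = 94.4%

94.4%


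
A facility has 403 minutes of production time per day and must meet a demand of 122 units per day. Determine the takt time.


Formula: Takt Time = Available Production Time / Customer Demand
Takt = 403 min/day / 122 units/day
Takt = 3.3 min/unit

3.3 min/unit


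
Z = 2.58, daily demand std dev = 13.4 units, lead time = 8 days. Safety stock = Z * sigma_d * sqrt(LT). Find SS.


Formula: SS = z * sigma_d * sqrt(LT)
sqrt(LT) = sqrt(8) = 2.8284
SS = 2.58 * 13.4 * 2.8284
SS = 97.8 units

97.8 units


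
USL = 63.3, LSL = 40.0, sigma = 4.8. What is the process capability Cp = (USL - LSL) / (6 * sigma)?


Cp = (63.3 - 40.0) / (6 * 4.8)

0.81


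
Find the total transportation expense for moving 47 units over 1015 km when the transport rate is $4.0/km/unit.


TC = dist * cost * units = 1015 * 4.0 * 47 = $190820.00

$190820.00


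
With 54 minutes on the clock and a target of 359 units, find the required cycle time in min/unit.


Formula: CT = Available Time / Number of Units
CT = 54 min / 359 units
CT = 0.15 min/unit

0.15 min/unit


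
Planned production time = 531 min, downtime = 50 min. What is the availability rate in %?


Formula: Availability = (Planned Time - Downtime) / Planned Time * 100
Uptime = 531 - 50 = 481 min
Availability = 481 / 531 * 100 = 90.6%

90.6%


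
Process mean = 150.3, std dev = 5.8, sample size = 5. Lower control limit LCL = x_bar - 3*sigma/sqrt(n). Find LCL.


LCL = 150.3 - 3 * 5.8 / sqrt(5)

142.52


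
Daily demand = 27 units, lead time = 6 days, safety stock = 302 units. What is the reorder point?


Formula: ROP = (Daily Demand * Lead Time) + Safety Stock
Demand during lead time = 27 * 6 = 162 units
ROP = 162 + 302 = 464 units

464 units


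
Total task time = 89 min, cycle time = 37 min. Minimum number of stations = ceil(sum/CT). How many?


Formula: N_min = ceil(Sum of Task Times / Cycle Time)
N_min = ceil(89 min / 37 min) = ceil(2.4054)
N_min = 3 stations

3


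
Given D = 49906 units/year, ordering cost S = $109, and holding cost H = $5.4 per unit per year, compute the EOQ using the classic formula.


Formula: EOQ = sqrt(2 * D * S / H)
Numerator: 2 * 49906 * 109 = 10879508
2DS/H = 10879508 / 5.4 = 2014723.7
EOQ = sqrt(2014723.7) = 1419.4 units

1419.4 units


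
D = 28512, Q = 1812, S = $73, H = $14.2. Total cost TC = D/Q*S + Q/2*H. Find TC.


TC = 28512/1812 * 73 + 1812/2 * 14.2

$14013.86


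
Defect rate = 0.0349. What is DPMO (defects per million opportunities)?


DPMO = defect_rate * 1000000 = 0.0349 * 1000000

34900


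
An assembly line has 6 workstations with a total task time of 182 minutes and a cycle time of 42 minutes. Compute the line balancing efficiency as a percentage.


Formula: Efficiency = Sum of Task Times / (N_stations * CT) * 100
Total station capacity = 6 stations * 42 min = 252 min
Efficiency = 182 / 252 * 100 = 72.2%

72.2%


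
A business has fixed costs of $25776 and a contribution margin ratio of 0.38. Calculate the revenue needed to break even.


Formula: BER = Fixed Costs / Contribution Margin Ratio
BER = $25776 / 0.38
BER = $67831.58 (to the nearest cent)

$67831.58


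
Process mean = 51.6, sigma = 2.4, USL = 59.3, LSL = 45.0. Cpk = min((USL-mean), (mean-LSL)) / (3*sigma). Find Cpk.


Cpu = (59.3 - 51.6) / (3 * 2.4) = 1.07
Cpl = (51.6 - 45.0) / (3 * 2.4) = 0.92
Cpk = min(1.07, 0.92) = 0.92

0.92


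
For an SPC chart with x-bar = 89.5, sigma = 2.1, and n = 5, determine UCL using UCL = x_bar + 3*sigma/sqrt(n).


UCL = 89.5 + 3 * 2.1 / sqrt(5)

92.32


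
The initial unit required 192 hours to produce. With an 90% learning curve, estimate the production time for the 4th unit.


Formula: T_n = T_1 * (learning_rate)^(log2(n)) where learning_rate = rate/100
Doublings = log2(4) = 2
T_n = 192 * 0.9^2
T_n = 192 * 0.81 = 155.5 hours

155.5 hours


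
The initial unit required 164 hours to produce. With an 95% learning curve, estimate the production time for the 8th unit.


Formula: T_n = T_1 * (learning_rate)^(log2(n)) where learning_rate = rate/100
Doublings = log2(8) = 3
T_n = 164 * 0.95^3
T_n = 164 * 0.8574 = 140.6 hours

140.6 hours


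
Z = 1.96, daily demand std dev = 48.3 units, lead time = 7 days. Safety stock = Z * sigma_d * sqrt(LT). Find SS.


Formula: SS = z * sigma_d * sqrt(LT)
sqrt(LT) = sqrt(7) = 2.6458
SS = 1.96 * 48.3 * 2.6458
SS = 250.5 units

250.5 units


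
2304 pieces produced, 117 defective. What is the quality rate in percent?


Formula: Quality Rate = Good Pieces / Total Pieces * 100
Good pieces = 2304 - 117 = 2187
QR = 2187 / 2304 * 100 = 94.9%

94.9%


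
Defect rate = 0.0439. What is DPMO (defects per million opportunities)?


DPMO = defect_rate * 1000000 = 0.0439 * 1000000

43900


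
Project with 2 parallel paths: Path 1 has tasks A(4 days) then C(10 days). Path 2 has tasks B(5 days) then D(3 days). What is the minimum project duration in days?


Path 1 = 4 + 10 = 14 days
Path 2 = 5 + 3 = 8 days
Duration = max(14, 8) = 14 days

14 days


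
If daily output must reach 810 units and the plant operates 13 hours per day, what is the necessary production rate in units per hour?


Formula: Production Rate = Daily Demand / Available Hours
Rate = 810 units/day / 13 hours/day
Rate = 62.3 units/hour

62.3 units/hour


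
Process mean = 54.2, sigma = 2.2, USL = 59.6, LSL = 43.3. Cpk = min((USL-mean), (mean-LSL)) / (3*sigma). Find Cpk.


Cpu = (59.6 - 54.2) / (3 * 2.2) = 0.82
Cpl = (54.2 - 43.3) / (3 * 2.2) = 1.65
Cpk = min(0.82, 1.65) = 0.82

0.82


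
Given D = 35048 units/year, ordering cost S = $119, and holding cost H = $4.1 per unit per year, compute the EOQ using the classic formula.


Formula: EOQ = sqrt(2 * D * S / H)
Numerator: 2 * 35048 * 119 = 8341424
2DS/H = 8341424 / 4.1 = 2034493.7
EOQ = sqrt(2034493.7) = 1426.4 units

1426.4 units


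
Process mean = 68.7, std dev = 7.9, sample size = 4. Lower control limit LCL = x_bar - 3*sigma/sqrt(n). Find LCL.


LCL = 68.7 - 3 * 7.9 / sqrt(4)

56.85


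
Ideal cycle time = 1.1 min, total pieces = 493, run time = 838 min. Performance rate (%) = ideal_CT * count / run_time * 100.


Formula: Performance = (Ideal CT * Total Count) / Run Time * 100
Ideal output time = 1.1 * 493 = 542.3 min
Performance = 542.3 / 838 * 100 = 64.7%

64.7%


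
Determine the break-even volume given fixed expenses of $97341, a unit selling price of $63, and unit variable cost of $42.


Formula: BEQ = Fixed Costs / (Price - Variable Cost)
Contribution margin = $63 - $42 = $21/unit
BEQ = ceil($97341 / $21/unit) = ceil(4635.29) = 4636 units

4636 units


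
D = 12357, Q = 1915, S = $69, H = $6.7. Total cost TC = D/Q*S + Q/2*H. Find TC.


TC = 12357/1915 * 69 + 1915/2 * 6.7

$6860.49


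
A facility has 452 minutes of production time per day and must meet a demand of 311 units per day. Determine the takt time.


Formula: Takt Time = Available Production Time / Customer Demand
Takt = 452 min/day / 311 units/day
Takt = 1.45 min/unit

1.45 min/unit


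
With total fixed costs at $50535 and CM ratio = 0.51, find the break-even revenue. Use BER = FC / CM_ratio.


Formula: BER = Fixed Costs / Contribution Margin Ratio
BER = $50535 / 0.51
BER = $99088.24 (to the nearest cent)

$99088.24


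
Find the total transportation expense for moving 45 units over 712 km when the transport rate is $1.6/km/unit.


TC = dist * cost * units = 712 * 1.6 * 45 = $51264.00

$51264.00


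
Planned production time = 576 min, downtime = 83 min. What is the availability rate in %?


Formula: Availability = (Planned Time - Downtime) / Planned Time * 100
Uptime = 576 - 83 = 493 min
Availability = 493 / 576 * 100 = 85.6%

85.6%


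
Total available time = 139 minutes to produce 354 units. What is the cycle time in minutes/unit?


Formula: CT = Available Time / Number of Units
CT = 139 min / 354 units
CT = 0.39 min/unit

0.39 min/unit


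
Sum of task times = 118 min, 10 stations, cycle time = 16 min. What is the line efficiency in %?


Formula: Efficiency = Sum of Task Times / (N_stations * CT) * 100
Total station capacity = 10 stations * 16 min = 160 min
Efficiency = 118 / 160 * 100 = 73.8%

73.8%


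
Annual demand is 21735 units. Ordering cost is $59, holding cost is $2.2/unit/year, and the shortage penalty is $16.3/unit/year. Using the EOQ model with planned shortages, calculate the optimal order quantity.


Formula: EOQ* = sqrt(2DS/H) * sqrt((H+P)/P)
Base EOQ = sqrt(2*21735*59/2.2) = 1079.72 units
Correction = sqrt((2.2+16.3)/16.3) = 1.06535
EOQ* = 1079.72 * 1.06535 = 1150.3 units

1150.3 units


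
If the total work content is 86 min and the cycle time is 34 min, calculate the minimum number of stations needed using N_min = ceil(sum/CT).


Formula: N_min = ceil(Sum of Task Times / Cycle Time)
N_min = ceil(86 min / 34 min) = ceil(2.5294)
N_min = 3 stations

3


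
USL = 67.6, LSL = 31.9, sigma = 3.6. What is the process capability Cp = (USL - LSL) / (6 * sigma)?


Cp = (67.6 - 31.9) / (6 * 3.6)

1.65


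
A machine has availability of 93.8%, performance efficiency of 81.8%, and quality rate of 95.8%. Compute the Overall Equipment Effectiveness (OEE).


Formula: OEE = Availability * Performance * Quality / 10000
A * P = 93.8% * 81.8% / 100 = 76.73%
OEE = 76.73% * 95.8% / 100 = 73.5%

73.5%


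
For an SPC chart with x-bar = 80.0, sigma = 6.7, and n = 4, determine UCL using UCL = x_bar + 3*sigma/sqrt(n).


UCL = 80.0 + 3 * 6.7 / sqrt(4)

90.05


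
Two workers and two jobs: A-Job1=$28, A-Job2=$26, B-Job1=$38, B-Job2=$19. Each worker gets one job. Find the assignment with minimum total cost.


Option 1: A->1 + B->2 = $28 + $19 = $47
Option 2: A->2 + B->1 = $26 + $38 = $64
Min cost = min($47, $64) = $47

$47


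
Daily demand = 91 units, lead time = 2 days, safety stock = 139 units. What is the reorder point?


Formula: ROP = (Daily Demand * Lead Time) + Safety Stock
Demand during lead time = 91 * 2 = 182 units
ROP = 182 + 139 = 321 units

321 units


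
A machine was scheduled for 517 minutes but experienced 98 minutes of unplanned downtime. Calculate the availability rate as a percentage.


Formula: Availability = (Planned Time - Downtime) / Planned Time * 100
Uptime = 517 - 98 = 419 min
Availability = 419 / 517 * 100 = 81.0%

81.0%


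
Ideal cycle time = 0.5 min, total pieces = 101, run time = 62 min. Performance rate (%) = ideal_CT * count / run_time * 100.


Formula: Performance = (Ideal CT * Total Count) / Run Time * 100
Ideal output time = 0.5 * 101 = 50.5 min
Performance = 50.5 / 62 * 100 = 81.5%

81.5%


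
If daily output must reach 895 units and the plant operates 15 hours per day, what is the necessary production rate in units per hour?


Formula: Production Rate = Daily Demand / Available Hours
Rate = 895 units/day / 15 hours/day
Rate = 59.7 units/hour

59.7 units/hour


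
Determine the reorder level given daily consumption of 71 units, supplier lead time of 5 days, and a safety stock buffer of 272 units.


Formula: ROP = (Daily Demand * Lead Time) + Safety Stock
Demand during lead time = 71 * 5 = 355 units
ROP = 355 + 272 = 627 units

627 units


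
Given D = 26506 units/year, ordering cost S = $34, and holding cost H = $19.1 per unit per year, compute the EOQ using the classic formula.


Formula: EOQ = sqrt(2 * D * S / H)
Numerator: 2 * 26506 * 34 = 1802408
2DS/H = 1802408 / 19.1 = 94366.9
EOQ = sqrt(94366.9) = 307.2 units

307.2 units


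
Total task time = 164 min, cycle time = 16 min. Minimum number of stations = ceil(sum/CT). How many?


Formula: N_min = ceil(Sum of Task Times / Cycle Time)
N_min = ceil(164 min / 16 min) = ceil(10.25)
N_min = 11 stations

11


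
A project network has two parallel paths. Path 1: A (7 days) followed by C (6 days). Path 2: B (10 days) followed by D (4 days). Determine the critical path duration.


Path 1 = 7 + 6 = 13 days
Path 2 = 10 + 4 = 14 days
Duration = max(13, 14) = 14 days

14 days


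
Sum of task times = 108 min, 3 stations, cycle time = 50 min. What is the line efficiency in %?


Formula: Efficiency = Sum of Task Times / (N_stations * CT) * 100
Total station capacity = 3 stations * 50 min = 150 min
Efficiency = 108 / 150 * 100 = 72.0%

72.0%


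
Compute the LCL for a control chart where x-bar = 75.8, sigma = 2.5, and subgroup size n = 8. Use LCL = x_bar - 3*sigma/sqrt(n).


LCL = 75.8 - 3 * 2.5 / sqrt(8)

73.15


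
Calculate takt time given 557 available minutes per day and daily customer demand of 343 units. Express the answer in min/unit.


Formula: Takt Time = Available Production Time / Customer Demand
Takt = 557 min/day / 343 units/day
Takt = 1.62 min/unit

1.62 min/unit


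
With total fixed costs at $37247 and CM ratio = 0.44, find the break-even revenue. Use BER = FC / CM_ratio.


Formula: BER = Fixed Costs / Contribution Margin Ratio
BER = $37247 / 0.44
BER = $84652.27 (to the nearest cent)

$84652.27


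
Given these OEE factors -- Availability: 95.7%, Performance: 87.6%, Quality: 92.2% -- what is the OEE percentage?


Formula: OEE = Availability * Performance * Quality / 10000
A * P = 95.7% * 87.6% / 100 = 83.83%
OEE = 83.83% * 92.2% / 100 = 77.3%

77.3%


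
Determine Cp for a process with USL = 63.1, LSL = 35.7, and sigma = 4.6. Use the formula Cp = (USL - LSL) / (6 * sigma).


Cp = (63.1 - 35.7) / (6 * 4.6)

0.99


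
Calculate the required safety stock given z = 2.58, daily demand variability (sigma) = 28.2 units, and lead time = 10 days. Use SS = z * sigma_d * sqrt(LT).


Formula: SS = z * sigma_d * sqrt(LT)
sqrt(LT) = sqrt(10) = 3.1623
SS = 2.58 * 28.2 * 3.1623
SS = 230.1 units

230.1 units


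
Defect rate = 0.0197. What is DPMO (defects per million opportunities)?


DPMO = defect_rate * 1000000 = 0.0197 * 1000000

19700


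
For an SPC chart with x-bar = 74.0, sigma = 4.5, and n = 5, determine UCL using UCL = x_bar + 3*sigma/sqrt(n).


UCL = 74.0 + 3 * 4.5 / sqrt(5)

80.04


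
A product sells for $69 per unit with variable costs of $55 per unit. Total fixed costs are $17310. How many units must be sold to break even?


Formula: BEQ = Fixed Costs / (Price - Variable Cost)
Contribution margin = $69 - $55 = $14/unit
BEQ = ceil($17310 / $14/unit) = ceil(1236.43) = 1237 units

1237 units


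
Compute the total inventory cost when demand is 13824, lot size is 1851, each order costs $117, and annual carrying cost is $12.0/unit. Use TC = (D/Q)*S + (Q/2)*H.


TC = 13824/1851 * 117 + 1851/2 * 12.0

$11979.80


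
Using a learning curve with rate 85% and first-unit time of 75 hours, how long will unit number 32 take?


Formula: T_n = T_1 * (learning_rate)^(log2(n)) where learning_rate = rate/100
Doublings = log2(32) = 5
T_n = 75 * 0.85^5
T_n = 75 * 0.4437 = 33.3 hours

33.3 hours


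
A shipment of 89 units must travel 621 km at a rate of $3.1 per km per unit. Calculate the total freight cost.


TC = dist * cost * units = 621 * 3.1 * 89 = $171333.90

$171333.90


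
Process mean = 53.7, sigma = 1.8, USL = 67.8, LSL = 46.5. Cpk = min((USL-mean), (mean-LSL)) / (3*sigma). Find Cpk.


Cpu = (67.8 - 53.7) / (3 * 1.8) = 2.61
Cpl = (53.7 - 46.5) / (3 * 1.8) = 1.33
Cpk = min(2.61, 1.33) = 1.33

1.33


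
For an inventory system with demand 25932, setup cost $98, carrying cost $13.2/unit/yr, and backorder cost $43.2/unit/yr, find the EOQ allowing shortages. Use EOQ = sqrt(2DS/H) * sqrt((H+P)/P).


Formula: EOQ* = sqrt(2DS/H) * sqrt((H+P)/P)
Base EOQ = sqrt(2*25932*98/13.2) = 620.52 units
Correction = sqrt((13.2+43.2)/43.2) = 1.14261
EOQ* = 620.52 * 1.14261 = 709.0 units

709.0 units


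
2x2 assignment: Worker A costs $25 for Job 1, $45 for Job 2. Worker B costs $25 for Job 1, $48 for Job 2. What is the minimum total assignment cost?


Option 1: A->1 + B->2 = $25 + $48 = $73
Option 2: A->2 + B->1 = $45 + $25 = $70
Min cost = min($73, $70) = $70

$70


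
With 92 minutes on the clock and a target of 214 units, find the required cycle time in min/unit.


Formula: CT = Available Time / Number of Units
CT = 92 min / 214 units
CT = 0.43 min/unit

0.43 min/unit


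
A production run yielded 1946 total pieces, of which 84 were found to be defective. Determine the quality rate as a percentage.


Formula: Quality Rate = Good Pieces / Total Pieces * 100
Good pieces = 1946 - 84 = 1862
QR = 1862 / 1946 * 100 = 95.7%

95.7%


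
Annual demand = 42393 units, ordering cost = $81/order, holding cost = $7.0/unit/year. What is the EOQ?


Formula: EOQ = sqrt(2 * D * S / H)
Numerator: 2 * 42393 * 81 = 6867666
2DS/H = 6867666 / 7.0 = 981095.1
EOQ = sqrt(981095.1) = 990.5 units

990.5 units


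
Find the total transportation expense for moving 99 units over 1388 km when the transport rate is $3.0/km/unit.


TC = dist * cost * units = 1388 * 3.0 * 99 = $412236.00

$412236.00


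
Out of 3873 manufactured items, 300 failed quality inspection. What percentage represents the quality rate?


Formula: Quality Rate = Good Pieces / Total Pieces * 100
Good pieces = 3873 - 300 = 3573
QR = 3573 / 3873 * 100 = 92.3%

92.3%


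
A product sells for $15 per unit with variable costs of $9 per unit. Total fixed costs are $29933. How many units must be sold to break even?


Formula: BEQ = Fixed Costs / (Price - Variable Cost)
Contribution margin = $15 - $9 = $6/unit
BEQ = ceil($29933 / $6/unit) = ceil(4988.83) = 4989 units

4989 units


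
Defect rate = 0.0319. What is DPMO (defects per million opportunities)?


DPMO = defect_rate * 1000000 = 0.0319 * 1000000

31900


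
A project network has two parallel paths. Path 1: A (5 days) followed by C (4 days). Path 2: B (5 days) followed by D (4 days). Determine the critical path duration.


Path 1 = 5 + 4 = 9 days
Path 2 = 5 + 4 = 9 days
Duration = max(9, 9) = 9 days

9 days


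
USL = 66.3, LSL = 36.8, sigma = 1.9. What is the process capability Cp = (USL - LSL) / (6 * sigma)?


Cp = (66.3 - 36.8) / (6 * 1.9)

2.59


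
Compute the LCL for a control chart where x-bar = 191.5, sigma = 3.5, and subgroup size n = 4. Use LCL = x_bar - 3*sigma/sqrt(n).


LCL = 191.5 - 3 * 3.5 / sqrt(4)

186.25


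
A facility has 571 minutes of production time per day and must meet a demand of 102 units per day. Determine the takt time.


Formula: Takt Time = Available Production Time / Customer Demand
Takt = 571 min/day / 102 units/day
Takt = 5.6 min/unit

5.6 min/unit


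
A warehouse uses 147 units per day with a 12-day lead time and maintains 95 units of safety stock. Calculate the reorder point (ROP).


Formula: ROP = (Daily Demand * Lead Time) + Safety Stock
Demand during lead time = 147 * 12 = 1764 units
ROP = 1764 + 95 = 1859 units

1859 units


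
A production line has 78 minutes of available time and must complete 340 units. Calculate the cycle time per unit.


Formula: CT = Available Time / Number of Units
CT = 78 min / 340 units
CT = 0.23 min/unit

0.23 min/unit


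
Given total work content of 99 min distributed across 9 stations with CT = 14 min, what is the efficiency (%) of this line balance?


Formula: Efficiency = Sum of Task Times / (N_stations * CT) * 100
Total station capacity = 9 stations * 14 min = 126 min
Efficiency = 99 / 126 * 100 = 78.6%

78.6%


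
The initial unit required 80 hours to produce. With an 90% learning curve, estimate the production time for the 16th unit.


Formula: T_n = T_1 * (learning_rate)^(log2(n)) where learning_rate = rate/100
Doublings = log2(16) = 4
T_n = 80 * 0.9^4
T_n = 80 * 0.6561 = 52.5 hours

52.5 hours


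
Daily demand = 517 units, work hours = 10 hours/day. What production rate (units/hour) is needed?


Formula: Production Rate = Daily Demand / Available Hours
Rate = 517 units/day / 10 hours/day
Rate = 51.7 units/hour

51.7 units/hour


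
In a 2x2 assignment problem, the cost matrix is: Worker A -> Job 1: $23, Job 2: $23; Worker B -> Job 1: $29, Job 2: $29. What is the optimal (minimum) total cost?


Option 1: A->1 + B->2 = $23 + $29 = $52
Option 2: A->2 + B->1 = $23 + $29 = $52
Min cost = min($52, $52) = $52

$52


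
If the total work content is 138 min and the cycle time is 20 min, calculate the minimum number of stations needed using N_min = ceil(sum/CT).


Formula: N_min = ceil(Sum of Task Times / Cycle Time)
N_min = ceil(138 min / 20 min) = ceil(6.9)
N_min = 7 stations

7


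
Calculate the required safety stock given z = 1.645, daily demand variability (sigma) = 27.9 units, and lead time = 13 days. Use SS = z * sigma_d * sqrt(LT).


Formula: SS = z * sigma_d * sqrt(LT)
sqrt(LT) = sqrt(13) = 3.6056
SS = 1.645 * 27.9 * 3.6056
SS = 165.5 units

165.5 units


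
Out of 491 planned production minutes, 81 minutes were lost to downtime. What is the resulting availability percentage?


Formula: Availability = (Planned Time - Downtime) / Planned Time * 100
Uptime = 491 - 81 = 410 min
Availability = 410 / 491 * 100 = 83.5%

83.5%


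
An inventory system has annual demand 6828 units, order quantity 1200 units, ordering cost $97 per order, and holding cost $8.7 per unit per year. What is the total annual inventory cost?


TC = 6828/1200 * 97 + 1200/2 * 8.7

$5771.93


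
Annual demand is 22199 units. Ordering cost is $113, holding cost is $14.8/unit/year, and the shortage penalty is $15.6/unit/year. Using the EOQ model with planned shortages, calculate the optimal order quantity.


Formula: EOQ* = sqrt(2DS/H) * sqrt((H+P)/P)
Base EOQ = sqrt(2*22199*113/14.8) = 582.22 units
Correction = sqrt((14.8+15.6)/15.6) = 1.39596
EOQ* = 582.22 * 1.39596 = 812.8 units

812.8 units


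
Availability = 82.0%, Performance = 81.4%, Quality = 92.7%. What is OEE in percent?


Formula: OEE = Availability * Performance * Quality / 10000
A * P = 82.0% * 81.4% / 100 = 66.75%
OEE = 66.75% * 92.7% / 100 = 61.9%

61.9%


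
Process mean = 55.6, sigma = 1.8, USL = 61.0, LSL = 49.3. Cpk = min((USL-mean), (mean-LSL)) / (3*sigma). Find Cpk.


Cpu = (61.0 - 55.6) / (3 * 1.8) = 1.0
Cpl = (55.6 - 49.3) / (3 * 1.8) = 1.17
Cpk = min(1.0, 1.17) = 1.0

1.0


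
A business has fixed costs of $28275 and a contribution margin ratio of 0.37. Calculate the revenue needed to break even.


Formula: BER = Fixed Costs / Contribution Margin Ratio
BER = $28275 / 0.37
BER = $76418.92 (to the nearest cent)

$76418.92


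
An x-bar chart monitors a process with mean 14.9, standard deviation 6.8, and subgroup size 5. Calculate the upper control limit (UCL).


UCL = 14.9 + 3 * 6.8 / sqrt(5)

24.02


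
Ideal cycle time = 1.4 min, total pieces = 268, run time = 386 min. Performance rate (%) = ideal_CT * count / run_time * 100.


Formula: Performance = (Ideal CT * Total Count) / Run Time * 100
Ideal output time = 1.4 * 268 = 375.2 min
Performance = 375.2 / 386 * 100 = 97.2%

97.2%


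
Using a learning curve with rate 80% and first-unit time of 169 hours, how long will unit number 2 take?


Formula: T_n = T_1 * (learning_rate)^(log2(n)) where learning_rate = rate/100
Doublings = log2(2) = 1
T_n = 169 * 0.8^1
T_n = 169 * 0.8 = 135.2 hours

135.2 hours


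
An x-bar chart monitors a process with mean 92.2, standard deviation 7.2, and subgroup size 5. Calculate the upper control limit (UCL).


UCL = 92.2 + 3 * 7.2 / sqrt(5)

101.86


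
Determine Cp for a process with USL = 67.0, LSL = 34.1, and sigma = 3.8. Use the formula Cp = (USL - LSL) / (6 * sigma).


Cp = (67.0 - 34.1) / (6 * 3.8)

1.44


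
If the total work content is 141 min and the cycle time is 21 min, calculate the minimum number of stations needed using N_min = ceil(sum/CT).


Formula: N_min = ceil(Sum of Task Times / Cycle Time)
N_min = ceil(141 min / 21 min) = ceil(6.7143)
N_min = 7 stations

7


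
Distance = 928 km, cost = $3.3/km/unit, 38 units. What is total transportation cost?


TC = dist * cost * units = 928 * 3.3 * 38 = $116371.20

$116371.20


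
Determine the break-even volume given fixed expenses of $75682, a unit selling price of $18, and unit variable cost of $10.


Formula: BEQ = Fixed Costs / (Price - Variable Cost)
Contribution margin = $18 - $10 = $8/unit
BEQ = ceil($75682 / $8/unit) = ceil(9460.25) = 9461 units

9461 units


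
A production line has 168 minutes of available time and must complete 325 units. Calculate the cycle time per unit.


Formula: CT = Available Time / Number of Units
CT = 168 min / 325 units
CT = 0.52 min/unit

0.52 min/unit


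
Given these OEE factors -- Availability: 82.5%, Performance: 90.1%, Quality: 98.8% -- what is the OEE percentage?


Formula: OEE = Availability * Performance * Quality / 10000
A * P = 82.5% * 90.1% / 100 = 74.33%
OEE = 74.33% * 98.8% / 100 = 73.4%

73.4%


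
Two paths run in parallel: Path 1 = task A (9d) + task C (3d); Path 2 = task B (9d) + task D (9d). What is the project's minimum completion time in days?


Path 1 = 9 + 3 = 12 days
Path 2 = 9 + 9 = 18 days
Duration = max(12, 18) = 18 days

18 days


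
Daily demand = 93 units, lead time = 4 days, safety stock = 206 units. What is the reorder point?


Formula: ROP = (Daily Demand * Lead Time) + Safety Stock
Demand during lead time = 93 * 4 = 372 units
ROP = 372 + 206 = 578 units

578 units


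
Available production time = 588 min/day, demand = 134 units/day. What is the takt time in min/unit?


Formula: Takt Time = Available Production Time / Customer Demand
Takt = 588 min/day / 134 units/day
Takt = 4.39 min/unit

4.39 min/unit


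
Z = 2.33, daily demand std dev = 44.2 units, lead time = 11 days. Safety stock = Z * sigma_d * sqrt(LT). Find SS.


Formula: SS = z * sigma_d * sqrt(LT)
sqrt(LT) = sqrt(11) = 3.3166
SS = 2.33 * 44.2 * 3.3166
SS = 341.6 units

341.6 units


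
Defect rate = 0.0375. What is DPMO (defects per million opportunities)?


DPMO = defect_rate * 1000000 = 0.0375 * 1000000

37500


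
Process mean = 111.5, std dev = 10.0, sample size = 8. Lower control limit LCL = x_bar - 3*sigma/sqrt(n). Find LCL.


LCL = 111.5 - 3 * 10.0 / sqrt(8)

100.89


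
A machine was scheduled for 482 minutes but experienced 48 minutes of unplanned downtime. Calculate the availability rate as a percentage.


Formula: Availability = (Planned Time - Downtime) / Planned Time * 100
Uptime = 482 - 48 = 434 min
Availability = 434 / 482 * 100 = 90.0%

90.0%


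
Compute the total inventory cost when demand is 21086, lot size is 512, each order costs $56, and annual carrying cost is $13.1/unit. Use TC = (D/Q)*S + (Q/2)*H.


TC = 21086/512 * 56 + 512/2 * 13.1

$5659.88


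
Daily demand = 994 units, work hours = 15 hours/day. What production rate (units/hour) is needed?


Formula: Production Rate = Daily Demand / Available Hours
Rate = 994 units/day / 15 hours/day
Rate = 66.3 units/hour

66.3 units/hour


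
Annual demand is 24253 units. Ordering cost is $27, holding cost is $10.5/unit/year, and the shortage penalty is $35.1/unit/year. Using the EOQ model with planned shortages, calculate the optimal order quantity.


Formula: EOQ* = sqrt(2DS/H) * sqrt((H+P)/P)
Base EOQ = sqrt(2*24253*27/10.5) = 353.17 units
Correction = sqrt((10.5+35.1)/35.1) = 1.1398
EOQ* = 353.17 * 1.1398 = 402.5 units

402.5 units


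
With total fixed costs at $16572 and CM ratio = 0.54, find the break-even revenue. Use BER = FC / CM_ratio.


Formula: BER = Fixed Costs / Contribution Margin Ratio
BER = $16572 / 0.54
BER = $30688.89 (to the nearest cent)

$30688.89


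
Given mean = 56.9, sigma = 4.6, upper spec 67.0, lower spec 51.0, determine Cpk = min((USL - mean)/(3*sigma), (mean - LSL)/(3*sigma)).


Cpu = (67.0 - 56.9) / (3 * 4.6) = 0.73
Cpl = (56.9 - 51.0) / (3 * 4.6) = 0.43
Cpk = min(0.73, 0.43) = 0.43

0.43
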